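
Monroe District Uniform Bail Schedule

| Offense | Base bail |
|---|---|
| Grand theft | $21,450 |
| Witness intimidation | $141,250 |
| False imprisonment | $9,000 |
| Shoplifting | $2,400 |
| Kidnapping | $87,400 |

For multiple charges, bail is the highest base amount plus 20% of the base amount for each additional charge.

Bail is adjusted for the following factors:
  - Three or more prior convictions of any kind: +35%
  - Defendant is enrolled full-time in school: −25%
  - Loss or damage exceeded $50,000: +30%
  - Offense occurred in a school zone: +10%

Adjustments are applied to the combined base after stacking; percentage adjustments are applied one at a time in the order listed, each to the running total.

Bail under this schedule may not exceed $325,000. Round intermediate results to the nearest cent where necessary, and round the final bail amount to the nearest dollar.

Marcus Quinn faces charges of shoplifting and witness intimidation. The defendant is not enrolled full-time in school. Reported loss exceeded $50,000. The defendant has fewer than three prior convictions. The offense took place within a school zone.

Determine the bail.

$202,674

Base amounts from the schedule: shoplifting $2,400; witness intimidation $141,250.
Stacking rule: highest base plus 20% of each additional charge. Highest is witness intimidation at $141,250. Additional: $2,400 × 20% = $480. Combined base = $141,250 + $480 = $141,730.
Loss or damage exceeded $50,000 (+30%): $141,730 × 1.3 = $184,249.
Offense occurred in a school zone (+10%): $184,249 × 1.1 = $202,673.90.
$202,673.90 is within the $325,000 maximum.
Rounded to the nearest dollar: $202,674.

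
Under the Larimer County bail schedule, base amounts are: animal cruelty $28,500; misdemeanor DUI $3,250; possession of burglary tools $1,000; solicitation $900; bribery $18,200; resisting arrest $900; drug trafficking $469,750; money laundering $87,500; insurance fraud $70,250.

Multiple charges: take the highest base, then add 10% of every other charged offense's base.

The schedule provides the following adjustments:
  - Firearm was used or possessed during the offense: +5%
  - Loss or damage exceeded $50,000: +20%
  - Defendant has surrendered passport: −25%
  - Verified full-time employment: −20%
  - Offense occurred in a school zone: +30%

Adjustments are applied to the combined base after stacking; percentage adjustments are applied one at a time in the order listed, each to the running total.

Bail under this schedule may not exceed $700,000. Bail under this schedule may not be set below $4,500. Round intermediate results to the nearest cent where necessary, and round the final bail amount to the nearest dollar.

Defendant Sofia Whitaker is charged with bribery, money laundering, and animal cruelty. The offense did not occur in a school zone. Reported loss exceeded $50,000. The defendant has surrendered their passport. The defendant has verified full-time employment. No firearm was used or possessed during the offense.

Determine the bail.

Base amounts from the schedule: bribery $18,200; money laundering $87,500; animal cruelty $28,500.
Stacking rule: highest base plus 10% of each additional charge. Highest is money laundering at $87,500. Additional: $18,200 × 10% = $1,820; $28,500 × 10% = $2,850. Combined base = $87,500 + $4,670 = $92,170.
Loss or damage exceeded $50,000 (+20%): $92,170 × 1.2 = $110,604.
Defendant has surrendered passport (−25%): $110,604 × 0.75 = $82,953.
Verified full-time employment (−20%): $82,953 × 0.8 = $66,362.40.
$66,362.40 is within the $700,000 maximum.
$66,362.40 is at or above the $4,500 minimum.
Rounded to the nearest dollar: $66,362.

$66,362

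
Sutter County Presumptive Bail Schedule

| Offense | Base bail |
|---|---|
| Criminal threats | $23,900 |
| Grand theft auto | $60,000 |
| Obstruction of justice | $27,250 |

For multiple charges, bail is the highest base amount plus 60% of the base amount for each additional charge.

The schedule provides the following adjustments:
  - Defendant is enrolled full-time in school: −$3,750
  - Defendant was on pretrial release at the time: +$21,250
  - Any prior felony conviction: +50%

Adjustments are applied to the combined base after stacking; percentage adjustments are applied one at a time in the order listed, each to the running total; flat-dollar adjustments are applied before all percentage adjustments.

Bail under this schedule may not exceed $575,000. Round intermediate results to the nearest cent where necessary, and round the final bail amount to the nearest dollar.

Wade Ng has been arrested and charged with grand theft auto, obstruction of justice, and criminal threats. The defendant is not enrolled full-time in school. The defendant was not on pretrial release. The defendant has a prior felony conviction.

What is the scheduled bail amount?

Base amounts from the schedule: grand theft auto $60,000; obstruction of justice $27,250; criminal threats $23,900.
Stacking rule: highest base plus 60% of each additional charge. Highest is grand theft auto at $60,000. Additional: $27,250 × 60% = $16,350; $23,900 × 60% = $14,340. Combined base = $60,000 + $30,690 = $90,690.
Any prior felony conviction (+50%): $90,690 × 1.5 = $136,035.
$136,035 is within the $575,000 maximum.

$136,035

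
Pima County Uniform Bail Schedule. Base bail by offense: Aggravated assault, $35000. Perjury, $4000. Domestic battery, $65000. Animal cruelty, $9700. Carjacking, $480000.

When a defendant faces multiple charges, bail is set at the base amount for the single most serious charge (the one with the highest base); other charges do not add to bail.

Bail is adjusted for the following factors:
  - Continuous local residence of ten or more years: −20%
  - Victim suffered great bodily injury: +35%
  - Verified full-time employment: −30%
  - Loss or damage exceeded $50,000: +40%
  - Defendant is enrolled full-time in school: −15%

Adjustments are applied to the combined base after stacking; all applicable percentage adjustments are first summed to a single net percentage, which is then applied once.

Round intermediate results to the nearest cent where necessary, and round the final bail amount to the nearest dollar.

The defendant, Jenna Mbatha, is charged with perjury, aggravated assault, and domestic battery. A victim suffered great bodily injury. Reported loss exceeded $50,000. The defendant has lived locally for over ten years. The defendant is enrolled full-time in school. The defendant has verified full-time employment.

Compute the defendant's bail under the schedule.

$71500

Base amounts from the schedule: perjury $4000; aggravated assault $35000; domestic battery $65000.
Stacking rule: use the highest base only. Highest is domestic battery at $65000. Combined base = $65000.
Net percentage adjustment: −20% +35% −30% +40% −15% = +10%. $65000 × 1.1 = $71500.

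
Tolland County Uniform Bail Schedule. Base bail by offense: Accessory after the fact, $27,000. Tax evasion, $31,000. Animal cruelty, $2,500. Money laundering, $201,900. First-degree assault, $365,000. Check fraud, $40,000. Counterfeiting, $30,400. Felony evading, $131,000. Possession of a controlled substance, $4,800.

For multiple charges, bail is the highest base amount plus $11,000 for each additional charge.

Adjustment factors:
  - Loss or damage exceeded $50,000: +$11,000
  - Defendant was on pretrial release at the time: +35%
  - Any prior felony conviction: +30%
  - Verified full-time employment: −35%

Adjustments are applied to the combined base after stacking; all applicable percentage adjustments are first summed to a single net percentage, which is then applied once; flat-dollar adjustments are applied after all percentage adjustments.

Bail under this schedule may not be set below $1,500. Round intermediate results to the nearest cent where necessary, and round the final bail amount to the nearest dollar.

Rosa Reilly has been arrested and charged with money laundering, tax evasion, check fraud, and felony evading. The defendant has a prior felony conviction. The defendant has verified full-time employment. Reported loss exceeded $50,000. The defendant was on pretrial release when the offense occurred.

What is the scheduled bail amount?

$316,370

Base amounts from the schedule: money laundering $201,900; tax evasion $31,000; check fraud $40,000; felony evading $131,000.
Stacking rule: highest base plus $11,000 per additional charge. Highest is money laundering at $201,900; 3 additional charges → +$33,000. Combined base = $234,900.
Net percentage adjustment: +35% +30% −35% = +30%. $234,900 × 1.3 = $305,370.
Loss or damage exceeded $50,000 (+$11,000 flat): $305,370 + $11,000 = $316,370.
$316,370 is at or above the $1,500 minimum.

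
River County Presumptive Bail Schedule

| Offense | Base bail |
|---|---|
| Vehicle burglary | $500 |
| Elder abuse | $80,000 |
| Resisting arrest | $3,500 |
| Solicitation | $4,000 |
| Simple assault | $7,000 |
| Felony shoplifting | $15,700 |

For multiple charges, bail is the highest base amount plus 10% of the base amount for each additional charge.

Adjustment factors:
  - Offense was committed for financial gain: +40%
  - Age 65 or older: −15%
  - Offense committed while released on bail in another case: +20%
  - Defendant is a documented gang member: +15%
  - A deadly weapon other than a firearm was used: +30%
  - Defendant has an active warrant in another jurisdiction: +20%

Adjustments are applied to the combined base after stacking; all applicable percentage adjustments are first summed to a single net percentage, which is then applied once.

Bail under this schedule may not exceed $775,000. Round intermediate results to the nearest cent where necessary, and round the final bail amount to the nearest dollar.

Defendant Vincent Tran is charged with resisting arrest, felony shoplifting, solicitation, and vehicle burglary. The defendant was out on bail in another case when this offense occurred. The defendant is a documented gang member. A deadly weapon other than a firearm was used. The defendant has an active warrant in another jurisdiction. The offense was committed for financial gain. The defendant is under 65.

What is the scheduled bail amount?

$37,125

Base amounts from the schedule: resisting arrest $3,500; felony shoplifting $15,700; solicitation $4,000; vehicle burglary $500.
Stacking rule: highest base plus 10% of each additional charge. Highest is felony shoplifting at $15,700. Additional: $3,500 × 10% = $350; $4,000 × 10% = $400; $500 × 10% = $50. Combined base = $15,700 + $800 = $16,500.
Net percentage adjustment: +40% +20% +15% +30% +20% = +125%. $16,500 × 2.25 = $37,125.
$37,125 is within the $775,000 maximum.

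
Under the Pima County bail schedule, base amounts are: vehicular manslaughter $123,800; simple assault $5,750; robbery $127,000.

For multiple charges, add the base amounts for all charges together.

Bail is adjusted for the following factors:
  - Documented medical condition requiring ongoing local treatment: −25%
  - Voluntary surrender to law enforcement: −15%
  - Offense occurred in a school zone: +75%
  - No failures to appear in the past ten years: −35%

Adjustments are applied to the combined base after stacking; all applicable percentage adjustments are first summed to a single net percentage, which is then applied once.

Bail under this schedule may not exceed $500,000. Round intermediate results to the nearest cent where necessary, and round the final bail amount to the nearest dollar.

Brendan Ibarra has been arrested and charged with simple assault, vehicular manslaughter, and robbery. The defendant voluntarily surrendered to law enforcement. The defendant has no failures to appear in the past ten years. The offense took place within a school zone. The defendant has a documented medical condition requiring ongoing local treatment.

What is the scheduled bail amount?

$256,550

Base amounts from the schedule: simple assault $5,750; vehicular manslaughter $123,800; robbery $127,000.
Stacking rule: sum of all bases. $5,750 + $123,800 + $127,000 = $256,550.
Net percentage adjustment: −25% −15% +75% −35% = +0%. $256,550 × 1 = $256,550.
$256,550 is within the $500,000 maximum.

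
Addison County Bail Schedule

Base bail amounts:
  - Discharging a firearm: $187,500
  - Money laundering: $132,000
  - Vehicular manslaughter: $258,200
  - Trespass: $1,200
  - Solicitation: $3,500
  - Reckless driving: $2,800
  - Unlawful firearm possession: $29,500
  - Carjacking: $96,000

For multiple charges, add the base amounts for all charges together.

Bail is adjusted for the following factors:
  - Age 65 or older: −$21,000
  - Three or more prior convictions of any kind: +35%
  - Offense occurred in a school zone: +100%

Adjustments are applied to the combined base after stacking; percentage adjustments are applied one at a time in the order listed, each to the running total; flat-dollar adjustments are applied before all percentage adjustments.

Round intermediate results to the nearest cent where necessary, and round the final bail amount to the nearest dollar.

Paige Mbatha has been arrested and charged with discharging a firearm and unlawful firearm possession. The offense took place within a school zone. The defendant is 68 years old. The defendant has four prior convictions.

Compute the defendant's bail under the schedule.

$529,200

Base amounts from the schedule: discharging a firearm $187,500; unlawful firearm possession $29,500.
Stacking rule: sum of all bases. $187,500 + $29,500 = $217,000.
Age 65 or older (−$21,000 flat): $217,000 − $21,000 = $196,000.
Three or more prior convictions of any kind (+35%): $196,000 × 1.35 = $264,600.
Offense occurred in a school zone (+100%): $264,600 × 2 = $529,200.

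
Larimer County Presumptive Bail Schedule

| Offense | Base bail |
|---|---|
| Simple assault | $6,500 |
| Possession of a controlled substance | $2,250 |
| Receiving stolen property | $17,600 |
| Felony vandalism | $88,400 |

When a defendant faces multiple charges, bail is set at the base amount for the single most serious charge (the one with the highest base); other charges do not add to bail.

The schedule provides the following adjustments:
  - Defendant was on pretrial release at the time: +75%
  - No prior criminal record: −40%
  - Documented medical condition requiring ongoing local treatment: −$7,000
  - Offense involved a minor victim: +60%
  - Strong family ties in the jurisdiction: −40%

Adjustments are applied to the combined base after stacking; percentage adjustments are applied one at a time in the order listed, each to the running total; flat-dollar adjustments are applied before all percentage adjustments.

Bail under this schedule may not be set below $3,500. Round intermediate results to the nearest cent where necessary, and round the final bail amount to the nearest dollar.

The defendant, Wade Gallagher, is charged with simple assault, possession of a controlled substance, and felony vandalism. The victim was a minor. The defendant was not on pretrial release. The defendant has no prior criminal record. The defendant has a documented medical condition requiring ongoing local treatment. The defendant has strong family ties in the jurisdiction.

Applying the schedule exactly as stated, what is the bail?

Base amounts from the schedule: simple assault $6,500; possession of a controlled substance $2,250; felony vandalism $88,400.
Stacking rule: use the highest base only. Highest is felony vandalism at $88,400. Combined base = $88,400.
Documented medical condition requiring ongoing local treatment (−$7,000 flat): $88,400 − $7,000 = $81,400.
No prior criminal record (−40%): $81,400 × 0.6 = $48,840.
Offense involved a minor victim (+60%): $48,840 × 1.6 = $78,144.
Strong family ties in the jurisdiction (−40%): $78,144 × 0.6 = $46,886.40.
$46,886.40 is at or above the $3,500 minimum.
Rounded to the nearest dollar: $46,886.

$46,886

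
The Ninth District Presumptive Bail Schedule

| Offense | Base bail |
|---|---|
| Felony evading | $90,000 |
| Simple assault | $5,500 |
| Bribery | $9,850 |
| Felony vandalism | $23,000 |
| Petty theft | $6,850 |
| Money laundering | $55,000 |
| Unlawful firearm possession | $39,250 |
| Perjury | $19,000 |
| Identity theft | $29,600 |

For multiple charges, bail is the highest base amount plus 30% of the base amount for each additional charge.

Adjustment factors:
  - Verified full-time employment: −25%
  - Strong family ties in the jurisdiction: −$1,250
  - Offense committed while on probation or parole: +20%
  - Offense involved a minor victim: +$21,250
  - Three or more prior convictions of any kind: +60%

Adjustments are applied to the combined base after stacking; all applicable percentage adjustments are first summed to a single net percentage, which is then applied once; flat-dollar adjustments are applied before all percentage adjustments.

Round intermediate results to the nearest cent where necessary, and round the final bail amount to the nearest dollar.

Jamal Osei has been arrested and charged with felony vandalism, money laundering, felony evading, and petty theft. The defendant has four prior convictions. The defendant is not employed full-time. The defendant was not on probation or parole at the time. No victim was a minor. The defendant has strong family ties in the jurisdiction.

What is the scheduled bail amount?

$182,728

Base amounts from the schedule: felony vandalism $23,000; money laundering $55,000; felony evading $90,000; petty theft $6,850.
Stacking rule: highest base plus 30% of each additional charge. Highest is felony evading at $90,000. Additional: $23,000 × 30% = $6,900; $55,000 × 30% = $16,500; $6,850 × 30% = $2,055. Combined base = $90,000 + $25,455 = $115,455.
Strong family ties in the jurisdiction (−$1,250 flat): $115,455 − $1,250 = $114,205.
Three or more prior convictions of any kind (+60%): $114,205 × 1.6 = $182,728.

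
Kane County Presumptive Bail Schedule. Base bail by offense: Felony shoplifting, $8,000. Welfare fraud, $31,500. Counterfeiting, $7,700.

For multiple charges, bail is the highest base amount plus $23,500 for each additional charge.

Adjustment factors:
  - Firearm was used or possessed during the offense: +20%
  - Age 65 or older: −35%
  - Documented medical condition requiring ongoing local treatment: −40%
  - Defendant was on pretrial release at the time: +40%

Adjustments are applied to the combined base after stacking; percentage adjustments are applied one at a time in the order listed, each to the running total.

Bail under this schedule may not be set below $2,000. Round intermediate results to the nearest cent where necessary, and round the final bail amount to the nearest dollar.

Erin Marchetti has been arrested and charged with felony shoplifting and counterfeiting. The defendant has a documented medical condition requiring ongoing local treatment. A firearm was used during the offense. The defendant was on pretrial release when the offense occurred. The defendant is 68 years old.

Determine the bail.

$20,639

Base amounts from the schedule: felony shoplifting $8,000; counterfeiting $7,700.
Stacking rule: highest base plus $23,500 per additional charge. Highest is felony shoplifting at $8,000; 1 additional charge → +$23,500. Combined base = $31,500.
Firearm was used or possessed during the offense (+20%): $31,500 × 1.2 = $37,800.
Age 65 or older (−35%): $37,800 × 0.65 = $24,570.
Documented medical condition requiring ongoing local treatment (−40%): $24,570 × 0.6 = $14,742.
Defendant was on pretrial release at the time (+40%): $14,742 × 1.4 = $20,638.80.
$20,638.80 is at or above the $2,000 minimum.
Rounded to the nearest dollar: $20,639.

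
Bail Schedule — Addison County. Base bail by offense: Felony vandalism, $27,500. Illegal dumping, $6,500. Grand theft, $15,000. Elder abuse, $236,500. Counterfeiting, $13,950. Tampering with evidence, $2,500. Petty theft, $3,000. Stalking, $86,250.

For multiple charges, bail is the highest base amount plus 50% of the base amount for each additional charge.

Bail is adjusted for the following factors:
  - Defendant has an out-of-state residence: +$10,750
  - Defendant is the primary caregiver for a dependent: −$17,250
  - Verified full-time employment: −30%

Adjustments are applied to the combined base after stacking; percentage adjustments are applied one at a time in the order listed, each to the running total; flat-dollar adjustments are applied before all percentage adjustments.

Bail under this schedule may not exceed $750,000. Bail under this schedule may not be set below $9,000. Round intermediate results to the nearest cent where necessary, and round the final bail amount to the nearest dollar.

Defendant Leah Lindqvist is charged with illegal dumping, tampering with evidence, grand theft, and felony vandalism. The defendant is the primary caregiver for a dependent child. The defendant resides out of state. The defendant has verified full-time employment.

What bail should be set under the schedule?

Base amounts from the schedule: illegal dumping $6,500; tampering with evidence $2,500; grand theft $15,000; felony vandalism $27,500.
Stacking rule: highest base plus 50% of each additional charge. Highest is felony vandalism at $27,500. Additional: $6,500 × 50% = $3,250; $2,500 × 50% = $1,250; $15,000 × 50% = $7,500. Combined base = $27,500 + $12,000 = $39,500.
Defendant has an out-of-state residence (+$10,750 flat): $39,500 + $10,750 = $50,250.
Defendant is the primary caregiver for a dependent (−$17,250 flat): $50,250 − $17,250 = $33,000.
Verified full-time employment (−30%): $33,000 × 0.7 = $23,100.
$23,100 is within the $750,000 maximum.
$23,100 is at or above the $9,000 minimum.

$23,100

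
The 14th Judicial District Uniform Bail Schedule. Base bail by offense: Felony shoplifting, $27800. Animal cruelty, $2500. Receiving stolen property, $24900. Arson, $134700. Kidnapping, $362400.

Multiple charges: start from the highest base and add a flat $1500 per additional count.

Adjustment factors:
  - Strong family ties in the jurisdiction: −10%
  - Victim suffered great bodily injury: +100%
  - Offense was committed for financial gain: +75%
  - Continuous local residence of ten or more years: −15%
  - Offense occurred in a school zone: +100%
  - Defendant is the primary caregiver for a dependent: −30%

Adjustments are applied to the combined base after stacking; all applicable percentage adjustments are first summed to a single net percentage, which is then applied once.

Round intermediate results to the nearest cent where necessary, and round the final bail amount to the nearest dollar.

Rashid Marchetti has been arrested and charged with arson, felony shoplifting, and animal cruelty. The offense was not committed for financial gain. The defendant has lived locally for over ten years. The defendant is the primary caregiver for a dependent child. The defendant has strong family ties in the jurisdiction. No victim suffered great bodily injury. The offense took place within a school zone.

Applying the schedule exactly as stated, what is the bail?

$199665

Base amounts from the schedule: arson $134700; felony shoplifting $27800; animal cruelty $2500.
Stacking rule: highest base plus $1500 per additional charge. Highest is arson at $134700; 2 additional charges → +$3000. Combined base = $137700.
Net percentage adjustment: −10% −15% +100% −30% = +45%. $137700 × 1.45 = $199665.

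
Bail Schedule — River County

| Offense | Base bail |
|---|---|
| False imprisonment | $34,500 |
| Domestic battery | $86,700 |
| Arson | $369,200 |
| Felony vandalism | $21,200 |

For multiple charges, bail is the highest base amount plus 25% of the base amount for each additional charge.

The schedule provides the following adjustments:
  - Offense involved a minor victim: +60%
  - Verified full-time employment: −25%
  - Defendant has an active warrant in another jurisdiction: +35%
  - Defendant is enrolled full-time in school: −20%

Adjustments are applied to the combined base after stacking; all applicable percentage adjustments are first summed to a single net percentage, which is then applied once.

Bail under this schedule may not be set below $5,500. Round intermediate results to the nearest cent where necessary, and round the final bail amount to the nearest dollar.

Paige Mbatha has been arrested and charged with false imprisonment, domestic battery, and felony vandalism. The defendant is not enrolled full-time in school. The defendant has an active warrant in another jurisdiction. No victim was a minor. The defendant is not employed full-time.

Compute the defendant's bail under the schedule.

Base amounts from the schedule: false imprisonment $34,500; domestic battery $86,700; felony vandalism $21,200.
Stacking rule: highest base plus 25% of each additional charge. Highest is domestic battery at $86,700. Additional: $34,500 × 25% = $8,625; $21,200 × 25% = $5,300. Combined base = $86,700 + $13,925 = $100,625.
Defendant has an active warrant in another jurisdiction (+35%): $100,625 × 1.35 = $135,843.75.
$135,843.75 is at or above the $5,500 minimum.
Rounded to the nearest dollar: $135,844.

$135,844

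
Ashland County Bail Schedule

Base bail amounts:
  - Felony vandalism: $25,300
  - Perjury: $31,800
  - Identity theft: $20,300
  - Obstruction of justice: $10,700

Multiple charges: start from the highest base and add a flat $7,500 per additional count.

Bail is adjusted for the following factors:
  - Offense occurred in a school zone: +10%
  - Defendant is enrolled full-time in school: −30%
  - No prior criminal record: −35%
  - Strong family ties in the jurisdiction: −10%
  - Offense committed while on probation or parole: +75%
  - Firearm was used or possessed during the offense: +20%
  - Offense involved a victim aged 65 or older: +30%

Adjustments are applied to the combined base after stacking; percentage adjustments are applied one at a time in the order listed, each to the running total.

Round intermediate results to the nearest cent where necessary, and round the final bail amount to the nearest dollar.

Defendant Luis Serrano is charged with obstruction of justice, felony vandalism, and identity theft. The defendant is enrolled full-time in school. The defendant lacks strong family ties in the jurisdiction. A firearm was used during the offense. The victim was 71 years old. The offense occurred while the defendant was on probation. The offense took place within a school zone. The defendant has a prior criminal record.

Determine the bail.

Base amounts from the schedule: obstruction of justice $10,700; felony vandalism $25,300; identity theft $20,300.
Stacking rule: highest base plus $7,500 per additional charge. Highest is felony vandalism at $25,300; 2 additional charges → +$15,000. Combined base = $40,300.
Offense occurred in a school zone (+10%): $40,300 × 1.1 = $44,330.
Defendant is enrolled full-time in school (−30%): $44,330 × 0.7 = $31,031.
Offense committed while on probation or parole (+75%): $31,031 × 1.75 = $54,304.25.
Firearm was used or possessed during the offense (+20%): $54,304.25 × 1.2 = $65,165.10.
Offense involved a victim aged 65 or older (+30%): $65,165.10 × 1.3 = $84,714.63.
Rounded to the nearest dollar: $84,715.

$84,715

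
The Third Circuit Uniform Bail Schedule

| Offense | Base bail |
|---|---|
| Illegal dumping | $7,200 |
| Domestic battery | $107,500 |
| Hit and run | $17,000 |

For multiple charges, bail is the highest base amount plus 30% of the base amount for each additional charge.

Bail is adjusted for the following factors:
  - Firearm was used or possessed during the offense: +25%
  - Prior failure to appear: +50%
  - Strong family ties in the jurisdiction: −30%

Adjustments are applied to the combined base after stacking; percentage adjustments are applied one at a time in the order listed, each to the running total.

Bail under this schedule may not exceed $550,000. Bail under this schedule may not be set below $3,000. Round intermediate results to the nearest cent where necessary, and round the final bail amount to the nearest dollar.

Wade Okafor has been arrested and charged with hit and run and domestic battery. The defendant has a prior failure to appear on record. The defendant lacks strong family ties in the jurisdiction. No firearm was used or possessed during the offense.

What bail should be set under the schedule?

Base amounts from the schedule: hit and run $17,000; domestic battery $107,500.
Stacking rule: highest base plus 30% of each additional charge. Highest is domestic battery at $107,500. Additional: $17,000 × 30% = $5,100. Combined base = $107,500 + $5,100 = $112,600.
Prior failure to appear (+50%): $112,600 × 1.5 = $168,900.
$168,900 is within the $550,000 maximum.
$168,900 is at or above the $3,000 minimum.

$168,900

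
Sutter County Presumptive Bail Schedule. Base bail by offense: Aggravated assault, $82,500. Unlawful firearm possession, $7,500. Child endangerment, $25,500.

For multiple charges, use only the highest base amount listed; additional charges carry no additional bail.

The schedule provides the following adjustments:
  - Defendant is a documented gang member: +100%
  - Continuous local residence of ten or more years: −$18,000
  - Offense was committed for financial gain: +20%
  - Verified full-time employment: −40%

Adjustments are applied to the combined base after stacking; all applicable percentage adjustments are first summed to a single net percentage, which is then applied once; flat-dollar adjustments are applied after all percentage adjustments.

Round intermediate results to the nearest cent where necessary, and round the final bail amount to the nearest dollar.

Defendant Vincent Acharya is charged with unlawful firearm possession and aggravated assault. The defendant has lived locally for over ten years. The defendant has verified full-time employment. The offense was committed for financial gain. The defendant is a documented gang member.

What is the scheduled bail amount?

$130,500

Base amounts from the schedule: unlawful firearm possession $7,500; aggravated assault $82,500.
Stacking rule: use the highest base only. Highest is aggravated assault at $82,500. Combined base = $82,500.
Net percentage adjustment: +100% +20% −40% = +80%. $82,500 × 1.8 = $148,500.
Continuous local residence of ten or more years (−$18,000 flat): $148,500 − $18,000 = $130,500.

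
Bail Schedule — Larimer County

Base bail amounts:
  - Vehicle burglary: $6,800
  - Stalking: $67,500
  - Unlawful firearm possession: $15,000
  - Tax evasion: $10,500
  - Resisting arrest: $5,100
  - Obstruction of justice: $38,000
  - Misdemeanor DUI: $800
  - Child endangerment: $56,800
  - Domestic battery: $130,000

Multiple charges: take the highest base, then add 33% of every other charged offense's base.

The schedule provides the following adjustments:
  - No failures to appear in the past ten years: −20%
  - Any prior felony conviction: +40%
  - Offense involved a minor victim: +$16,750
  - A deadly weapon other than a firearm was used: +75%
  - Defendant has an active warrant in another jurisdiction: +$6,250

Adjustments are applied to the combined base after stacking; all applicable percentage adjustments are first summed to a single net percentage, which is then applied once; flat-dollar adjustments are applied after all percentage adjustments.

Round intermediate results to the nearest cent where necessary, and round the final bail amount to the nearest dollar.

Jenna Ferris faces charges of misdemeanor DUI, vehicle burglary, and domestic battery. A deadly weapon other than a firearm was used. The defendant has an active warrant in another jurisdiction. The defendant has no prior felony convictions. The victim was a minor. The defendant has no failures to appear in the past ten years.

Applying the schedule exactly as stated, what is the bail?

Base amounts from the schedule: misdemeanor DUI $800; vehicle burglary $6,800; domestic battery $130,000.
Stacking rule: highest base plus 33% of each additional charge. Highest is domestic battery at $130,000. Additional: $800 × 33% = $264; $6,800 × 33% = $2,244. Combined base = $130,000 + $2,508 = $132,508.
Net percentage adjustment: −20% +75% = +55%. $132,508 × 1.55 = $205,387.40.
Offense involved a minor victim (+$16,750 flat): $205,387.40 + $16,750 = $222,137.40.
Defendant has an active warrant in another jurisdiction (+$6,250 flat): $222,137.40 + $6,250 = $228,387.40.
Rounded to the nearest dollar: $228,387.

$228,387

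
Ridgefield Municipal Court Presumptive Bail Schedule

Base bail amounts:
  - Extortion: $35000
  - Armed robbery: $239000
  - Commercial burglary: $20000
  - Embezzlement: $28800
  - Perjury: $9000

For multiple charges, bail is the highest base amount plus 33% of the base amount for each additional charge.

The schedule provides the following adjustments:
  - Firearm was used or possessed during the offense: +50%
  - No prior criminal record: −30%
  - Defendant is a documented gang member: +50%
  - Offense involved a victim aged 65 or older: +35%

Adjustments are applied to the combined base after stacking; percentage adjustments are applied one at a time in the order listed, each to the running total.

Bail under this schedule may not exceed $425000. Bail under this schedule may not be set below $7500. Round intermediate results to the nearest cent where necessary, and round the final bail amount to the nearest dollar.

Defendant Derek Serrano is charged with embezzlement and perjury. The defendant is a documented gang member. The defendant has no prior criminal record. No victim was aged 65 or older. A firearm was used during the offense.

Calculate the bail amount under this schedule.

$50038

Base amounts from the schedule: embezzlement $28800; perjury $9000.
Stacking rule: highest base plus 33% of each additional charge. Highest is embezzlement at $28800. Additional: $9000 × 33% = $2970. Combined base = $28800 + $2970 = $31770.
Firearm was used or possessed during the offense (+50%): $31770 × 1.5 = $47655.
No prior criminal record (−30%): $47655 × 0.7 = $33358.50.
Defendant is a documented gang member (+50%): $33358.50 × 1.5 = $50037.75.
$50037.75 is within the $425000 maximum.
$50037.75 is at or above the $7500 minimum.
Rounded to the nearest dollar: $50038.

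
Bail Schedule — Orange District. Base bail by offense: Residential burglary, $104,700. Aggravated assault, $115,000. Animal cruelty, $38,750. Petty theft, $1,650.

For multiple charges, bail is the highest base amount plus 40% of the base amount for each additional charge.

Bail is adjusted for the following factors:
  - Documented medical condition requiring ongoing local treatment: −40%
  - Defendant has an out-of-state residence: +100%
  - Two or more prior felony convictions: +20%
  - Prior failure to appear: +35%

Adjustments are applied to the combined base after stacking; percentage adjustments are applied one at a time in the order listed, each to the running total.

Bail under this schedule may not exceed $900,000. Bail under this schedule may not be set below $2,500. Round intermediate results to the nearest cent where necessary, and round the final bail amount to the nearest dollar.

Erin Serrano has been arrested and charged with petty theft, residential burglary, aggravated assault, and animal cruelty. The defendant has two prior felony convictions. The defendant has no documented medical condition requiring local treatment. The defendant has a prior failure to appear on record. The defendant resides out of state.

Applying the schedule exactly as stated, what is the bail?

Base amounts from the schedule: petty theft $1,650; residential burglary $104,700; aggravated assault $115,000; animal cruelty $38,750.
Stacking rule: highest base plus 40% of each additional charge. Highest is aggravated assault at $115,000. Additional: $1,650 × 40% = $660; $104,700 × 40% = $41,880; $38,750 × 40% = $15,500. Combined base = $115,000 + $58,040 = $173,040.
Defendant has an out-of-state residence (+100%): $173,040 × 2 = $346,080.
Two or more prior felony convictions (+20%): $346,080 × 1.2 = $415,296.
Prior failure to appear (+35%): $415,296 × 1.35 = $560,649.60.
$560,649.60 is within the $900,000 maximum.
$560,649.60 is at or above the $2,500 minimum.
Rounded to the nearest dollar: $560,650.

$560,650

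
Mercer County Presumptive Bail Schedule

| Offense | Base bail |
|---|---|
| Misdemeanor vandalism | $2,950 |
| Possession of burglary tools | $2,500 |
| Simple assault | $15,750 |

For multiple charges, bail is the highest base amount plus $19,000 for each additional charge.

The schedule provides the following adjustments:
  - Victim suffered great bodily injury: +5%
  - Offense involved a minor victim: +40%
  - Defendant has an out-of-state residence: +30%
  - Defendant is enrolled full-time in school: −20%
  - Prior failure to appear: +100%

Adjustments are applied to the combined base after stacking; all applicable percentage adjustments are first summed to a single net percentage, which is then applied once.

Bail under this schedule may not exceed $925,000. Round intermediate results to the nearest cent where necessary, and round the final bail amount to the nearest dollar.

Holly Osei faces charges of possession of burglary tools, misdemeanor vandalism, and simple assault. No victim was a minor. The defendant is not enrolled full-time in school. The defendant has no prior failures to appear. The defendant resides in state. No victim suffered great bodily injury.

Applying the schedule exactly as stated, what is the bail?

Base amounts from the schedule: possession of burglary tools $2,500; misdemeanor vandalism $2,950; simple assault $15,750.
Stacking rule: highest base plus $19,000 per additional charge. Highest is simple assault at $15,750; 2 additional charges → +$38,000. Combined base = $53,750.
No adjustment factors apply to this defendant.
$53,750 is within the $925,000 maximum.

$53,750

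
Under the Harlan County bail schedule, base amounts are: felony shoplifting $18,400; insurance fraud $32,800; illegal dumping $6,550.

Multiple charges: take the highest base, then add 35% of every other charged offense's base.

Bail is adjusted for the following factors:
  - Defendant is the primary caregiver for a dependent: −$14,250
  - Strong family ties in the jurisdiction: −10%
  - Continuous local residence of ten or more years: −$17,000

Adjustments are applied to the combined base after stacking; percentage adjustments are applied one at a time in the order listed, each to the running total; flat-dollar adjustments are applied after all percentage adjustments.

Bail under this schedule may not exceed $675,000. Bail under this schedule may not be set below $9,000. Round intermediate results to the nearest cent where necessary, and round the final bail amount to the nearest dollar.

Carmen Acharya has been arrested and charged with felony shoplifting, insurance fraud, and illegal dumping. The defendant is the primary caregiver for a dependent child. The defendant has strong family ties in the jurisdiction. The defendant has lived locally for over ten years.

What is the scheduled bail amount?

Base amounts from the schedule: felony shoplifting $18,400; insurance fraud $32,800; illegal dumping $6,550.
Stacking rule: highest base plus 35% of each additional charge. Highest is insurance fraud at $32,800. Additional: $18,400 × 35% = $6,440; $6,550 × 35% = $2,292.50. Combined base = $32,800 + $8,732.50 = $41,532.50.
Strong family ties in the jurisdiction (−10%): $41,532.50 × 0.9 = $37,379.25.
Defendant is the primary caregiver for a dependent (−$14,250 flat): $37,379.25 − $14,250 = $23,129.25.
Continuous local residence of ten or more years (−$17,000 flat): $23,129.25 − $17,000 = $6,129.25.
$6,129.25 is within the $675,000 maximum.
Result $6,129.25 is below the minimum of $9,000; bail is set at the minimum $9,000.

$9,000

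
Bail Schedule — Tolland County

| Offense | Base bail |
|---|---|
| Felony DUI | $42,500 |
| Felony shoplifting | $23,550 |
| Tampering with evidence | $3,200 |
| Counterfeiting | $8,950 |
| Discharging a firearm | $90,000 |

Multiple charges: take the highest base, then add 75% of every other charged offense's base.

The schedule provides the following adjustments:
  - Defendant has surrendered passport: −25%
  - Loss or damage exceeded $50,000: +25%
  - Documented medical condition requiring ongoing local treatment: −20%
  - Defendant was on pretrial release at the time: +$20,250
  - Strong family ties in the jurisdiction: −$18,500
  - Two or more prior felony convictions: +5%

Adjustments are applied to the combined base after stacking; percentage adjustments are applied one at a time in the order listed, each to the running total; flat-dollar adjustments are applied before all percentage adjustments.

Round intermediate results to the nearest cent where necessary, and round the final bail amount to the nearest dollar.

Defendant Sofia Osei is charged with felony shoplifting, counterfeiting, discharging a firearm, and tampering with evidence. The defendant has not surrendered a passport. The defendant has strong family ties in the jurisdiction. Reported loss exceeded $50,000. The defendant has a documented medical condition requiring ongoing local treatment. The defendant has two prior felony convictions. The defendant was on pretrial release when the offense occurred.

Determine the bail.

$124,451

Base amounts from the schedule: felony shoplifting $23,550; counterfeiting $8,950; discharging a firearm $90,000; tampering with evidence $3,200.
Stacking rule: highest base plus 75% of each additional charge. Highest is discharging a firearm at $90,000. Additional: $23,550 × 75% = $17,662.50; $8,950 × 75% = $6,712.50; $3,200 × 75% = $2,400. Combined base = $90,000 + $26,775 = $116,775.
Defendant was on pretrial release at the time (+$20,250 flat): $116,775 + $20,250 = $137,025.
Strong family ties in the jurisdiction (−$18,500 flat): $137,025 − $18,500 = $118,525.
Loss or damage exceeded $50,000 (+25%): $118,525 × 1.25 = $148,156.25.
Documented medical condition requiring ongoing local treatment (−20%): $148,156.25 × 0.8 = $118,525.
Two or more prior felony convictions (+5%): $118,525 × 1.05 = $124,451.25.
Rounded to the nearest dollar: $124,451.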